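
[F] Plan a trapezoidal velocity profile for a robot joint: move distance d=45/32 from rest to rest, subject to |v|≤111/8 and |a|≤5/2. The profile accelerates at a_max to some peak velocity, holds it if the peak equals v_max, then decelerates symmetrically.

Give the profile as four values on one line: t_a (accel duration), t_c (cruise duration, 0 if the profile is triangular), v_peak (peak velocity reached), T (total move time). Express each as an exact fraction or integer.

v_max²/a_max = (111/8)²/(5/2) = 12321/160
45/32 < 12321/160 → triangular
v_peak = √(45/32·5/2) = √(225/64) = 15/8
t_a = (15/8)/(5/2) = 3/4; t_c = 0
T = 2·3/4 = 3/2

t_a=3/4 t_c=0 v_peak=15/8 T=3/2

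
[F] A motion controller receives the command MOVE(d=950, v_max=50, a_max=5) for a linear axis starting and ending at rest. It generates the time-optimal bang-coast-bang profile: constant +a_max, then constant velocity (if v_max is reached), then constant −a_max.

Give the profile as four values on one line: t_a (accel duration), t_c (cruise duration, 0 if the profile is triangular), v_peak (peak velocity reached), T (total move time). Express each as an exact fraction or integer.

v_max²/a_max = 50²/5 = 500
950 ≥ 500 → trapezoidal
t_a = 50/5 = 10; v_peak = 50
d_cruise = 950 − 500 = 450; t_c = 450/50 = 9
T = 2·10 + 9 = 29

t_a=10 t_c=9 v_peak=50 T=29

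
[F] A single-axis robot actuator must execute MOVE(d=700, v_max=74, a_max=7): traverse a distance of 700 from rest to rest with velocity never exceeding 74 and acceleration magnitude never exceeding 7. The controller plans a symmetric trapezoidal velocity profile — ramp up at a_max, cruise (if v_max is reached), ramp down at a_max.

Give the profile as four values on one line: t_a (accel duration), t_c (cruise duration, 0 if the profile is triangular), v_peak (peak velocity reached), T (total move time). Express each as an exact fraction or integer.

v_max²/a_max = 74²/7 = 5476/7
700 < 5476/7 so t_c = 0
v_peak = √(700·7) = √4900 = 70
t_a = 70/7 = 10; t_c = 0
T = 2·10 = 20

t_a=10 t_c=0 v_peak=70 T=20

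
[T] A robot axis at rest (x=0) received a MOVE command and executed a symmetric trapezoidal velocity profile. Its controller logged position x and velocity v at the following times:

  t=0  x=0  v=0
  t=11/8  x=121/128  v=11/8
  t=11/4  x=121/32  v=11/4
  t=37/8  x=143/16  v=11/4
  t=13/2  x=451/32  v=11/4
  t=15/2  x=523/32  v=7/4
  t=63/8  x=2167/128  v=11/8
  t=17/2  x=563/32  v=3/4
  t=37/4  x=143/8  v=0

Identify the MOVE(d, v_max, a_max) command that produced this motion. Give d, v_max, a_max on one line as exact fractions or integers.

final state: t=37/4, x=143/8, v=0 → d = 143/8
a_max = (11/8−0)/(11/8−0) = 1
max v = 11/4 over t∈[11/4,13/2] → v_max = 11/4
check: 11/4·(11/4+15/4) = 143/8 ✓

d=143/8 v_max=11/4 a_max=1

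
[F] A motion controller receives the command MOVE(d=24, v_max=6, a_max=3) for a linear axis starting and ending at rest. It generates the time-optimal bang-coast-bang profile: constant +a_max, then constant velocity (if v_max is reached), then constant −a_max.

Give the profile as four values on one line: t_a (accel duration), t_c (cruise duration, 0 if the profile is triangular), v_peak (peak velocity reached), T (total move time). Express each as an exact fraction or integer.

t_a=2 t_c=2 v_peak=6 T=6

(v_max)²/a_max = 6²/3 = 12
24 ≥ 12 so v_max reached
t_a = 6/3 = 2; v_peak = 6
d_cruise = 24 − 12 = 12; t_c = 12/6 = 2
T = 2·2 + 2 = 6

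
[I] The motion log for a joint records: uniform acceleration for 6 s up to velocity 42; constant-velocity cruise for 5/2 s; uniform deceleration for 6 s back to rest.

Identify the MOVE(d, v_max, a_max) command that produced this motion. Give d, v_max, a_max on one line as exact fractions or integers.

a_max = 42/6 = 7
d_a = ½·42·6 = 126; d_c = 42·5/2 = 105
d = 2·126 + 105 = 357
t_c = 5/2 > 0 so v_max = 42

d=357 v_max=42 a_max=7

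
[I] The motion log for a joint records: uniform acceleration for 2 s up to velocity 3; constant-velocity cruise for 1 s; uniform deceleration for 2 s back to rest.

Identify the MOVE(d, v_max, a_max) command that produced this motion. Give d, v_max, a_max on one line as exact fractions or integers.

d=9 v_max=3 a_max=3/2

a_max = 3/2
d_a = ½·3·2 = 3; d_c = 3·1 = 3
d = 2·3 + 3 = 9
t_c = 1 > 0 ⇒ limit active, v_max = 3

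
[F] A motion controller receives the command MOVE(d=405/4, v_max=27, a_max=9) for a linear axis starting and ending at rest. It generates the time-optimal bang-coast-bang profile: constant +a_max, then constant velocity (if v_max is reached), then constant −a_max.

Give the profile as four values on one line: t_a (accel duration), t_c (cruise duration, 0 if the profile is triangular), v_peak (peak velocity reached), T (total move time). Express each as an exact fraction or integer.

vₘ²/aₘ = 27²/9 = 81
405/4 ≥ 81 ⇒ cruise phase
t_a = 27/9 = 3; v_peak = 27
d_cruise = 405/4 − 81 = 81/4; t_c = (81/4)/27 = 3/4
T = 2·3 + 3/4 = 27/4

t_a=3 t_c=3/4 v_peak=27 T=27/4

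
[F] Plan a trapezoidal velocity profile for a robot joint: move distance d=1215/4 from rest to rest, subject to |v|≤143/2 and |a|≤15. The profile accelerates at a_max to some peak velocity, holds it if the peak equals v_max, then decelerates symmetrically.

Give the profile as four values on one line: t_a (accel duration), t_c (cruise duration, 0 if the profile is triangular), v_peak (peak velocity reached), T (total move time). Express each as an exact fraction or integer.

t_a=9/2 t_c=0 v_peak=135/2 T=9

v_max²/a_max = (143/2)²/15 = 20449/60
1215/4 < 20449/60 → triangular
v_peak = √(1215/4·15) = √(18225/4) = 135/2
t_a = (135/2)/15 = 9/2; t_c = 0
T = 2·9/2 = 9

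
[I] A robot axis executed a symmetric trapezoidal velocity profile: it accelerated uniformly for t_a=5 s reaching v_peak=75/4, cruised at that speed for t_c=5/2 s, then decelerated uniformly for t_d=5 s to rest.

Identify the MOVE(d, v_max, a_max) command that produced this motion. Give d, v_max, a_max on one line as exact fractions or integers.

a_max = (75/4)/5 = 15/4
d_a = ½·75/4·5 = 375/8; d_c = 75/4·5/2 = 375/8
d = 2·375/8 + 375/8 = 1125/8
t_c = 5/2 > 0 → v_max = v_peak = 75/4

d=1125/8 v_max=75/4 a_max=15/4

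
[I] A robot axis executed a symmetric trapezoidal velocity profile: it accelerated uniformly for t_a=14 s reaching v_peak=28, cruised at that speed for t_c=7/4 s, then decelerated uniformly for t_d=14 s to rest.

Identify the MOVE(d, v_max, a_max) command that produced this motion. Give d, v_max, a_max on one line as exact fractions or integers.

d=441 v_max=28 a_max=2

a_max = 28/14 = 2
d_a = ½·28·14 = 196; d_c = 28·7/4 = 49
d = 2·196 + 49 = 441
t_c = 7/4 > 0 so v_max = 28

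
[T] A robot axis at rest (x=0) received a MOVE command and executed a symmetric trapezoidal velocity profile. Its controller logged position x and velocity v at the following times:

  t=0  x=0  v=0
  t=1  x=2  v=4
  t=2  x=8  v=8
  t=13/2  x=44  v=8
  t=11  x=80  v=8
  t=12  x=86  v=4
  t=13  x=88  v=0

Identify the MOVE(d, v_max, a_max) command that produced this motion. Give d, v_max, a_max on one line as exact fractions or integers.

d=88 v_max=8 a_max=4

final state: t=13, x=88, v=0 → d = 88
a_max = (4−0)/(1−0) = 4
max v = 8 over t∈[2,11] → v_max = 8
check: 8·(2+9) = 88 ✓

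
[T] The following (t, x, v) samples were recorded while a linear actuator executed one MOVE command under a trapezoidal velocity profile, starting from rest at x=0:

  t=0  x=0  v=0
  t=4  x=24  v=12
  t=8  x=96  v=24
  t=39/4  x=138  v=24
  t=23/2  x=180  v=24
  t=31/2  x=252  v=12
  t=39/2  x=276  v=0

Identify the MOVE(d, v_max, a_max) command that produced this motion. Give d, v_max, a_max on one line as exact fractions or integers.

final state: t=39/2, x=276, v=0 → d = 276
a_max = (12−0)/(4−0) = 3
max v = 24 over t∈[8,23/2] → v_max = 24
check: 24·(8+7/2) = 276 ✓

d=276 v_max=24 a_max=3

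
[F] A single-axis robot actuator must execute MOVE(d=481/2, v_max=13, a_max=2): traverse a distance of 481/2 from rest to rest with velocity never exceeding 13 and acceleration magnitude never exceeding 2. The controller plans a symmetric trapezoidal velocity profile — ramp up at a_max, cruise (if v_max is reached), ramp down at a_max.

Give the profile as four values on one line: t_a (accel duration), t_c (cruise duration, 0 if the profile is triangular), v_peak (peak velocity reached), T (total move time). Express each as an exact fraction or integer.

t_a=13/2 t_c=12 v_peak=13 T=25

vₘ²/aₘ = 13²/2 = 169/2
481/2 ≥ 169/2 ⇒ cruise phase
t_a = 13/2; v_peak = 13
d_cruise = 481/2 − 169/2 = 156; t_c = 156/13 = 12
T = 2·13/2 + 12 = 25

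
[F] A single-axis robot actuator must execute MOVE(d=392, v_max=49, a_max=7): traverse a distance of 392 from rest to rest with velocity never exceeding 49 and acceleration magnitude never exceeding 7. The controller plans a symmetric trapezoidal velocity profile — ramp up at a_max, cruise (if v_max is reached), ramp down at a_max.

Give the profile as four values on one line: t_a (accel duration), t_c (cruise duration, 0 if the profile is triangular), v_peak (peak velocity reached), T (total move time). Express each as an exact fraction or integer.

v_max²/a_max = 49²/7 = 343
392 ≥ 343 ⇒ cruise phase
t_a = 49/7 = 7; v_peak = 49
d_cruise = 392 − 343 = 49; t_c = 49/49 = 1
T = 2·7 + 1 = 15

t_a=7 t_c=1 v_peak=49 T=15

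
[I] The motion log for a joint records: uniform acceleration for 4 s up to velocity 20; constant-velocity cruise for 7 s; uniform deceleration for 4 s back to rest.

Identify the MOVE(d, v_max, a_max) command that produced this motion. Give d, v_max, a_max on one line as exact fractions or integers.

d=220 v_max=20 a_max=5

a_max = 20/4 = 5
d_a = ½·20·4 = 40; d_c = 20·7 = 140
d = 2·40 + 140 = 220
t_c = 7 > 0 so v_max = 20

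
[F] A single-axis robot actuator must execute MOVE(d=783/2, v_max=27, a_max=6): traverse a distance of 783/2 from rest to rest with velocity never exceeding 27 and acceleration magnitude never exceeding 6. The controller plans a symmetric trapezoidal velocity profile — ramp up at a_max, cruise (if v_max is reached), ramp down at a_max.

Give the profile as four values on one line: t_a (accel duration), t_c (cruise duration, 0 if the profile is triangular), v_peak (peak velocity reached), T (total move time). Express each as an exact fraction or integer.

t_a=9/2 t_c=10 v_peak=27 T=19

vₘ²/aₘ = 27²/6 = 243/2
783/2 ≥ 243/2 → trapezoidal
t_a = 27/6 = 9/2; v_peak = 27
d_cruise = 783/2 − 243/2 = 270; t_c = 270/27 = 10
T = 2·9/2 + 10 = 19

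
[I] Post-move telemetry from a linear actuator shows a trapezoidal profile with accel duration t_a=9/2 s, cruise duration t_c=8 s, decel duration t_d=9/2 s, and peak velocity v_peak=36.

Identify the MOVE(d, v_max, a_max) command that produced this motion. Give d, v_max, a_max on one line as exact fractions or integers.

d=450 v_max=36 a_max=8

a_max = 36/(9/2) = 8
d_a = ½·36·9/2 = 81; d_c = 36·8 = 288
d = 2·81 + 288 = 450
t_c = 8 > 0 → v_max = v_peak = 36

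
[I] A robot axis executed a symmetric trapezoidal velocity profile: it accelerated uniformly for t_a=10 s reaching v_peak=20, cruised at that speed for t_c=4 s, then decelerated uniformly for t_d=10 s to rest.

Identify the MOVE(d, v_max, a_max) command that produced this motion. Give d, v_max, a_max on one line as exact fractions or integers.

d=280 v_max=20 a_max=2

a_max = 20/10 = 2
d_a = ½·20·10 = 100; d_c = 20·4 = 80
d = 2·100 + 80 = 280
t_c = 4 > 0 so v_max = 20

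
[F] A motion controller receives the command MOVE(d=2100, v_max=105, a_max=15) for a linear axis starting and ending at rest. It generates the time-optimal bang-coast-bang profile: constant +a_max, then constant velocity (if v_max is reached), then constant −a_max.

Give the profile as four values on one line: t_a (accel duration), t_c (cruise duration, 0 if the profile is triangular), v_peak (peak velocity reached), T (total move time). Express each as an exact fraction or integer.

t_a=7 t_c=13 v_peak=105 T=27

v_max²/a_max = 105²/15 = 735
2100 ≥ 735 → trapezoidal
t_a = 105/15 = 7; v_peak = 105
d_cruise = 2100 − 735 = 1365; t_c = 1365/105 = 13
T = 2·7 + 13 = 27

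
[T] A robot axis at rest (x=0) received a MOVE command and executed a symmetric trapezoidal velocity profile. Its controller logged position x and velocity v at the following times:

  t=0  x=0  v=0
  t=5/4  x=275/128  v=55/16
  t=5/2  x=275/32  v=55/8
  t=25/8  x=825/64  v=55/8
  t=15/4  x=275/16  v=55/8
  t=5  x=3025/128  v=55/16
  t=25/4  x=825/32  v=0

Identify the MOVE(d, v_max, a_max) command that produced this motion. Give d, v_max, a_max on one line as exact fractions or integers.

d=825/32 v_max=55/8 a_max=11/4

final state: t=25/4, x=825/32, v=0 → d = 825/32
a_max = (55/16−0)/(5/4−0) = 11/4
max v = 55/8 over t∈[5/2,15/4] → v_max = 55/8
check: 55/8·(5/2+5/4) = 825/32 ✓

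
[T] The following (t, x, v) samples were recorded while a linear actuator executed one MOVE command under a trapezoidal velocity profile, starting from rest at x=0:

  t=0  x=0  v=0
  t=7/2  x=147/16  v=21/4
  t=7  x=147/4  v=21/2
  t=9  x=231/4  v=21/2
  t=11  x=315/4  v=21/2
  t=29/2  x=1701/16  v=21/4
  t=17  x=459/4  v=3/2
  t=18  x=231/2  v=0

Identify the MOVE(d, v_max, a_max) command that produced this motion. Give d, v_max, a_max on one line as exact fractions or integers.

d=231/2 v_max=21/2 a_max=3/2

final state: t=18, x=231/2, v=0 → d = 231/2
a_max = (21/4−0)/(7/2−0) = 3/2
max v = 21/2 over t∈[7,11] → v_max = 21/2
check: 21/2·(7+4) = 231/2 ✓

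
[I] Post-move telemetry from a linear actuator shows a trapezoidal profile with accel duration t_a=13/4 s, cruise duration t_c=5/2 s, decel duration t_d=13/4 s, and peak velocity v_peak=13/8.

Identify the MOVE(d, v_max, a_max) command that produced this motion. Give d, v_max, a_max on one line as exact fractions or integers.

a_max = (13/8)/(13/4) = 1/2
d_a = ½·13/8·13/4 = 169/64; d_c = 13/8·5/2 = 65/16
d = 2·169/64 + 65/16 = 299/32
t_c = 5/2 > 0 ⇒ limit active, v_max = 13/8

d=299/32 v_max=13/8 a_max=1/2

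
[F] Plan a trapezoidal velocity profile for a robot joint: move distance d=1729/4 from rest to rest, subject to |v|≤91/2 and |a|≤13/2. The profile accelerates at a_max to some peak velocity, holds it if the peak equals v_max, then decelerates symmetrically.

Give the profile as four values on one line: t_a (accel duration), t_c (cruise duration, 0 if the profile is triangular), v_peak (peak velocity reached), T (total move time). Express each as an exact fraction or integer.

(v_max)²/a_max = (91/2)²/(13/2) = 637/2
1729/4 ≥ 637/2 ⇒ cruise phase
t_a = (91/2)/(13/2) = 7; v_peak = 91/2
d_cruise = 1729/4 − 637/2 = 455/4; t_c = (455/4)/(91/2) = 5/2
T = 2·7 + 5/2 = 33/2

t_a=7 t_c=5/2 v_peak=91/2 T=33/2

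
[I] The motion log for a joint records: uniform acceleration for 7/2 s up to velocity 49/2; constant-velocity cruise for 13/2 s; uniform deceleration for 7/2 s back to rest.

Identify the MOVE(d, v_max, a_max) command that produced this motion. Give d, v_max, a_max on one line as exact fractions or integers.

d=245 v_max=49/2 a_max=7

a_max = (49/2)/(7/2) = 7
d_a = ½·49/2·7/2 = 343/8; d_c = 49/2·13/2 = 637/4
d = 2·343/8 + 637/4 = 245
t_c = 13/2 > 0 → v_max = v_peak = 49/2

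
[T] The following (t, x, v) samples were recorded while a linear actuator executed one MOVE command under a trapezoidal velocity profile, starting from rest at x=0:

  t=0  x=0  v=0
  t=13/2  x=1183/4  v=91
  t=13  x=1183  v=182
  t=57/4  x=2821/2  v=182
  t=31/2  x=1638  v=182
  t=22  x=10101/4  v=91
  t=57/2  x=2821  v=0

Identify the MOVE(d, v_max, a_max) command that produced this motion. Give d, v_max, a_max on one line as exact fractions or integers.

final state: t=57/2, x=2821, v=0 → d = 2821
a_max = (91−0)/(13/2−0) = 14
max v = 182 over t∈[13,31/2] → v_max = 182
check: 182·(13+5/2) = 2821 ✓

d=2821 v_max=182 a_max=14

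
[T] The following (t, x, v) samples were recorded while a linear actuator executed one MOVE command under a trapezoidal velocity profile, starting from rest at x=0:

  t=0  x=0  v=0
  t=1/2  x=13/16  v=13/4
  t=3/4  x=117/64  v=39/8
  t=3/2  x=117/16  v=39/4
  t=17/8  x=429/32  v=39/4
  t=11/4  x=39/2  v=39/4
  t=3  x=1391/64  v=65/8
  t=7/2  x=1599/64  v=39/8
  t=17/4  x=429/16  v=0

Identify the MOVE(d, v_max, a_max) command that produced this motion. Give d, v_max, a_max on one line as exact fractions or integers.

d=429/16 v_max=39/4 a_max=13/2

final state: t=17/4, x=429/16, v=0 → d = 429/16
a_max = (13/4−0)/(1/2−0) = 13/2
max v = 39/4 over t∈[3/2,11/4] → v_max = 39/4
check: 39/4·(3/2+5/4) = 429/16 ✓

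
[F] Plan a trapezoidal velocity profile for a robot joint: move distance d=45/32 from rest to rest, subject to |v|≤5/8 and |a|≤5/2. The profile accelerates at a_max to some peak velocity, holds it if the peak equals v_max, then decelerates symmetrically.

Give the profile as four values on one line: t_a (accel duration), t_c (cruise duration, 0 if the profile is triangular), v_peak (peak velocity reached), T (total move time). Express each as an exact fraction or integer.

vₘ²/aₘ = (5/8)²/(5/2) = 5/32
45/32 ≥ 5/32 ⇒ cruise phase
t_a = (5/8)/(5/2) = 1/4; v_peak = 5/8
d_cruise = 45/32 − 5/32 = 5/4; t_c = (5/4)/(5/8) = 2
T = 2·1/4 + 2 = 5/2

t_a=1/4 t_c=2 v_peak=5/8 T=5/2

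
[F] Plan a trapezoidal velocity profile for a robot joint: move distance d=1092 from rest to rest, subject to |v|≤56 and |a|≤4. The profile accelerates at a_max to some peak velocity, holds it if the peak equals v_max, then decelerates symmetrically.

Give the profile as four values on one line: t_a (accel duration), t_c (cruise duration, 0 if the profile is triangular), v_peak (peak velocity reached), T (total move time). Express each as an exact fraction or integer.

(v_max)²/a_max = 56²/4 = 784
1092 ≥ 784 → trapezoidal
t_a = 56/4 = 14; v_peak = 56
d_cruise = 1092 − 784 = 308; t_c = 308/56 = 11/2
T = 2·14 + 11/2 = 67/2

t_a=14 t_c=11/2 v_peak=56 T=67/2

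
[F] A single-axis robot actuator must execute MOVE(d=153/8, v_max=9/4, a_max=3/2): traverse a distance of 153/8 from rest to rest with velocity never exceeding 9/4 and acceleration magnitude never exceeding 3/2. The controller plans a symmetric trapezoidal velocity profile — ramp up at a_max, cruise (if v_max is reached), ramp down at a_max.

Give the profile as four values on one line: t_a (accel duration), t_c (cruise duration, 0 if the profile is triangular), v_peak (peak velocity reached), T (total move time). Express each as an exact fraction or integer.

vₘ²/aₘ = (9/4)²/(3/2) = 27/8
153/8 ≥ 27/8 so v_max reached
t_a = (9/4)/(3/2) = 3/2; v_peak = 9/4
d_cruise = 153/8 − 27/8 = 63/4; t_c = (63/4)/(9/4) = 7
T = 2·3/2 + 7 = 10

t_a=3/2 t_c=7 v_peak=9/4 T=10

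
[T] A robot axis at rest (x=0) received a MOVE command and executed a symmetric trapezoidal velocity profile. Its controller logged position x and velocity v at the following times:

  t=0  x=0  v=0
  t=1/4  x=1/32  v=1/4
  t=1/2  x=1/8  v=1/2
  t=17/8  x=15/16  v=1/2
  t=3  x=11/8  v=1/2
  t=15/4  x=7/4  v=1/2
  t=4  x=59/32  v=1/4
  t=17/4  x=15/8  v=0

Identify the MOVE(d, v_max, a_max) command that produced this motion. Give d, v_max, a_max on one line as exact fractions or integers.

d=15/8 v_max=1/2 a_max=1

final state: t=17/4, x=15/8, v=0 → d = 15/8
a_max = (1/4−0)/(1/4−0) = 1
max v = 1/2 over t∈[1/2,15/4] → v_max = 1/2
check: 1/2·(1/2+13/4) = 15/8 ✓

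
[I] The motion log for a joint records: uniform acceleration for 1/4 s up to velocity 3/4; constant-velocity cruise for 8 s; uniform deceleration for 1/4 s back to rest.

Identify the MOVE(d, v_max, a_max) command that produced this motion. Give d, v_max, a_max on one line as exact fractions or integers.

d=99/16 v_max=3/4 a_max=3

a_max = (3/4)/(1/4) = 3
d_a = ½·3/4·1/4 = 3/32; d_c = 3/4·8 = 6
d = 2·3/32 + 6 = 99/16
t_c = 8 > 0 → v_max = v_peak = 3/4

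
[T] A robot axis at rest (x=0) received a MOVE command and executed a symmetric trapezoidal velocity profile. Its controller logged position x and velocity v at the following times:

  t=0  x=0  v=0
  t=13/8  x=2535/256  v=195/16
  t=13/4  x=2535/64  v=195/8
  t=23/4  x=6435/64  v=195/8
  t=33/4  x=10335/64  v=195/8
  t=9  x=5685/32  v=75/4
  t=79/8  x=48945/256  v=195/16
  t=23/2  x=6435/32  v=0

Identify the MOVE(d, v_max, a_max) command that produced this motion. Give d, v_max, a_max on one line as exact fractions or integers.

d=6435/32 v_max=195/8 a_max=15/2

final state: t=23/2, x=6435/32, v=0 → d = 6435/32
a_max = (195/16−0)/(13/8−0) = 15/2
max v = 195/8 over t∈[13/4,33/4] → v_max = 195/8
check: 195/8·(13/4+5) = 6435/32 ✓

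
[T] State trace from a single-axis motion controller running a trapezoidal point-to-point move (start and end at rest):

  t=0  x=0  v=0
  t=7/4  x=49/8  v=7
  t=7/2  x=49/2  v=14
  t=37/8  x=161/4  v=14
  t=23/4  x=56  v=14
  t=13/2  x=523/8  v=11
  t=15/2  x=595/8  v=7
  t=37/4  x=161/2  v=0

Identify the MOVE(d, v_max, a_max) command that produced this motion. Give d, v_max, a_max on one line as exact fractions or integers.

final state: t=37/4, x=161/2, v=0 → d = 161/2
a_max = (7−0)/(7/4−0) = 4
max v = 14 over t∈[7/2,23/4] → v_max = 14
check: 14·(7/2+9/4) = 161/2 ✓

d=161/2 v_max=14 a_max=4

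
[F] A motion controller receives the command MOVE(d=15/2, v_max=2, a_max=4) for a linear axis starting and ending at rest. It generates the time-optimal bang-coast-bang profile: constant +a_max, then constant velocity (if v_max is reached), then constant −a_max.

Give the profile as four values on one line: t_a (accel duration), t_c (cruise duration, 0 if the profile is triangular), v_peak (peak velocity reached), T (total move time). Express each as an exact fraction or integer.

t_a=1/2 t_c=13/4 v_peak=2 T=17/4

v_max²/a_max = 2²/4 = 1
15/2 ≥ 1 → trapezoidal
t_a = 2/4 = 1/2; v_peak = 2
d_cruise = 15/2 − 1 = 13/2; t_c = (13/2)/2 = 13/4
T = 2·1/2 + 13/4 = 17/4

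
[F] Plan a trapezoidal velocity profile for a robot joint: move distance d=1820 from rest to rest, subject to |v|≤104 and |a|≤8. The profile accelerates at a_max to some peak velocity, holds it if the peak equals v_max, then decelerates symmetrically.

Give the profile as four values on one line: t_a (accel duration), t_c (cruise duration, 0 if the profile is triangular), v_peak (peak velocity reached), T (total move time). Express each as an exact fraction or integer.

t_a=13 t_c=9/2 v_peak=104 T=61/2

(v_max)²/a_max = 104²/8 = 1352
1820 ≥ 1352 → trapezoidal
t_a = 104/8 = 13; v_peak = 104
d_cruise = 1820 − 1352 = 468; t_c = 468/104 = 9/2
T = 2·13 + 9/2 = 61/2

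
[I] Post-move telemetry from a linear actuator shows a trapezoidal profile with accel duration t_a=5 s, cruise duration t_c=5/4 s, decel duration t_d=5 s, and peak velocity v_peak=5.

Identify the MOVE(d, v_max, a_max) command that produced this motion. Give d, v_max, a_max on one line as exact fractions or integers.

d=125/4 v_max=5 a_max=1

a_max = 5/5 = 1
d_a = ½·5·5 = 25/2; d_c = 5·5/4 = 25/4
d = 2·25/2 + 25/4 = 125/4
t_c = 5/4 > 0 ⇒ limit active, v_max = 5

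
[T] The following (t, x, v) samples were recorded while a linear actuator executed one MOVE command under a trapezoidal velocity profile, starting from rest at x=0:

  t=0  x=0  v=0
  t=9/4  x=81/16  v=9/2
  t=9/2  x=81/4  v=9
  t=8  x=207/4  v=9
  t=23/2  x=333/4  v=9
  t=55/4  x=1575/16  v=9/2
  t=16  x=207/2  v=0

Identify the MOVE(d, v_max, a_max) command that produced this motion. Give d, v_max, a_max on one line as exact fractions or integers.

d=207/2 v_max=9 a_max=2

final state: t=16, x=207/2, v=0 → d = 207/2
a_max = (9/2−0)/(9/4−0) = 2
max v = 9 over t∈[9/2,23/2] → v_max = 9
check: 9·(9/2+7) = 207/2 ✓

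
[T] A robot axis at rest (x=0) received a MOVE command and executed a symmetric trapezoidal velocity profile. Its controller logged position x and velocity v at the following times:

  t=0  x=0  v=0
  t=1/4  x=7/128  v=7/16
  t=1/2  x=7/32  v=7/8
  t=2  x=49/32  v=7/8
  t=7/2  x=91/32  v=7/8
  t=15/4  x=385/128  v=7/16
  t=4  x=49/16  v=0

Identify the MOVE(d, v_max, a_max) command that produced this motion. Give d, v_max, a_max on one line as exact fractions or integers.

d=49/16 v_max=7/8 a_max=7/4

final state: t=4, x=49/16, v=0 → d = 49/16
a_max = (7/16−0)/(1/4−0) = 7/4
max v = 7/8 over t∈[1/2,7/2] → v_max = 7/8
check: 7/8·(1/2+3) = 49/16 ✓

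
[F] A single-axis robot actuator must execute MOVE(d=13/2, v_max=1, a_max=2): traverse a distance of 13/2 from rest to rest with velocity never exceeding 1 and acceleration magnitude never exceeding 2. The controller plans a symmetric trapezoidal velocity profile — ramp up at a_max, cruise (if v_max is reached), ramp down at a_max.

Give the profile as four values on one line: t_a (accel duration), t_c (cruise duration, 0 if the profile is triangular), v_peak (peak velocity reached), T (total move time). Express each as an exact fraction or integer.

(v_max)²/a_max = 1²/2 = 1/2
13/2 ≥ 1/2 → trapezoidal
t_a = 1/2; v_peak = 1
d_cruise = 13/2 − 1/2 = 6; t_c = 6/1 = 6
T = 2·1/2 + 6 = 7

t_a=1/2 t_c=6 v_peak=1 T=7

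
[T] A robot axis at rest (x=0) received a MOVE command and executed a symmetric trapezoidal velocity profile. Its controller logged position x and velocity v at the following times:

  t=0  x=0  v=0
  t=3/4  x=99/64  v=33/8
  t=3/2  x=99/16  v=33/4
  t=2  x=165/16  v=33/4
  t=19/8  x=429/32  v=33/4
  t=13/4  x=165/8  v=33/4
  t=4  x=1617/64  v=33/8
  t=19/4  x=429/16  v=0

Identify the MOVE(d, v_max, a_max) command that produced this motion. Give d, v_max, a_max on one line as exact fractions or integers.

final state: t=19/4, x=429/16, v=0 → d = 429/16
a_max = (33/8−0)/(3/4−0) = 11/2
max v = 33/4 over t∈[3/2,13/4] → v_max = 33/4
check: 33/4·(3/2+7/4) = 429/16 ✓

d=429/16 v_max=33/4 a_max=11/2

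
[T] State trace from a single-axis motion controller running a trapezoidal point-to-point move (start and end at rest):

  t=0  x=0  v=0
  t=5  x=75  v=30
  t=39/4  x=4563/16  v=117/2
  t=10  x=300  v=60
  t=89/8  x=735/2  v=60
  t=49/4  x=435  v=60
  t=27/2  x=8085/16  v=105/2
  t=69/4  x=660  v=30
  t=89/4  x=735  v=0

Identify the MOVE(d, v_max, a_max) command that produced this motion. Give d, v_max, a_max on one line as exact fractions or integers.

d=735 v_max=60 a_max=6

final state: t=89/4, x=735, v=0 → d = 735
a_max = (30−0)/(5−0) = 6
max v = 60 over t∈[10,49/4] → v_max = 60
check: 60·(10+9/4) = 735 ✓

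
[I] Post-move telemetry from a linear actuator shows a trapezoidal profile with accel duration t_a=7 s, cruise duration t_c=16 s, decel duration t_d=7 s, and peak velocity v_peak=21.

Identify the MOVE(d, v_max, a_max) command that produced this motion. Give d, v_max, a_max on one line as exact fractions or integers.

d=483 v_max=21 a_max=3

a_max = 21/7 = 3
d_a = ½·21·7 = 147/2; d_c = 21·16 = 336
d = 2·147/2 + 336 = 483
t_c = 16 > 0 ⇒ limit active, v_max = 21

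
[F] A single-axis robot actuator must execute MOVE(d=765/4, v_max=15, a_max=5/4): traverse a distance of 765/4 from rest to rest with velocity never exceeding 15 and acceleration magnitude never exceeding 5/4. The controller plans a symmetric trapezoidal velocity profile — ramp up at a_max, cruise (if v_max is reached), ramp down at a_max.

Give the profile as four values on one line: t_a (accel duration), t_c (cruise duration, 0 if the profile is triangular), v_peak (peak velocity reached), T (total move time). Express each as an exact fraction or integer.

t_a=12 t_c=3/4 v_peak=15 T=99/4

v_max²/a_max = 15²/(5/4) = 180
765/4 ≥ 180 so v_max reached
t_a = 15/(5/4) = 12; v_peak = 15
d_cruise = 765/4 − 180 = 45/4; t_c = (45/4)/15 = 3/4
T = 2·12 + 3/4 = 99/4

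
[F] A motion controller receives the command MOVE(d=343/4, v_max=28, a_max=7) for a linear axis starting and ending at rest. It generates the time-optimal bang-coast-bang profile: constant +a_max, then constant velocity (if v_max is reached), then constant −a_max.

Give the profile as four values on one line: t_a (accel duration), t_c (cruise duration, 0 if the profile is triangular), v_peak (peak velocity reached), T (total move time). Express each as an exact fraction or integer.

t_a=7/2 t_c=0 v_peak=49/2 T=7

vₘ²/aₘ = 28²/7 = 112
343/4 < 112 ⇒ no cruise
v_peak = √(343/4·7) = √(2401/4) = 49/2
t_a = (49/2)/7 = 7/2; t_c = 0
T = 2·7/2 = 7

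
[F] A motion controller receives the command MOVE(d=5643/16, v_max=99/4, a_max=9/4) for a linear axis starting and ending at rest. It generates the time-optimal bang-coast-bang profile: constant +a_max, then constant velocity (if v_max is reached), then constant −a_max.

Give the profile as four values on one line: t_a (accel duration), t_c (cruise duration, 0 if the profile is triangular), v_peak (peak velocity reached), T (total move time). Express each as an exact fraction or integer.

t_a=11 t_c=13/4 v_peak=99/4 T=101/4

(v_max)²/a_max = (99/4)²/(9/4) = 1089/4
5643/16 ≥ 1089/4 → trapezoidal
t_a = (99/4)/(9/4) = 11; v_peak = 99/4
d_cruise = 5643/16 − 1089/4 = 1287/16; t_c = (1287/16)/(99/4) = 13/4
T = 2·11 + 13/4 = 101/4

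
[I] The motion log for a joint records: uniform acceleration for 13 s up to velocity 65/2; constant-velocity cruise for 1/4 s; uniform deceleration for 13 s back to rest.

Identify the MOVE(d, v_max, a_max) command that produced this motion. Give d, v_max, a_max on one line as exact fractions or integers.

d=3445/8 v_max=65/2 a_max=5/2

a_max = (65/2)/13 = 5/2
d_a = ½·65/2·13 = 845/4; d_c = 65/2·1/4 = 65/8
d = 2·845/4 + 65/8 = 3445/8
t_c = 1/4 > 0 so v_max = 65/2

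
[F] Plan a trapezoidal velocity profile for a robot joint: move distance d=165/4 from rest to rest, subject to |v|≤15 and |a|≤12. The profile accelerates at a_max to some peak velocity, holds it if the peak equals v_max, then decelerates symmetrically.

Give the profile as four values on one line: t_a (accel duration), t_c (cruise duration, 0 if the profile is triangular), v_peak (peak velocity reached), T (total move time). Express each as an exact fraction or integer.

vₘ²/aₘ = 15²/12 = 75/4
165/4 ≥ 75/4 so v_max reached
t_a = 15/12 = 5/4; v_peak = 15
d_cruise = 165/4 − 75/4 = 45/2; t_c = (45/2)/15 = 3/2
T = 2·5/4 + 3/2 = 4

t_a=5/4 t_c=3/2 v_peak=15 T=4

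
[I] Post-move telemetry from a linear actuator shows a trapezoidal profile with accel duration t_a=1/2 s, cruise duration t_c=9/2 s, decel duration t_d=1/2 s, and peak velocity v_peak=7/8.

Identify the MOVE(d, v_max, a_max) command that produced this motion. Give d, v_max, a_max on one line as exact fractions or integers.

d=35/8 v_max=7/8 a_max=7/4

a_max = (7/8)/(1/2) = 7/4
d_a = ½·7/8·1/2 = 7/32; d_c = 7/8·9/2 = 63/16
d = 2·7/32 + 63/16 = 35/8
t_c = 9/2 > 0 so v_max = 7/8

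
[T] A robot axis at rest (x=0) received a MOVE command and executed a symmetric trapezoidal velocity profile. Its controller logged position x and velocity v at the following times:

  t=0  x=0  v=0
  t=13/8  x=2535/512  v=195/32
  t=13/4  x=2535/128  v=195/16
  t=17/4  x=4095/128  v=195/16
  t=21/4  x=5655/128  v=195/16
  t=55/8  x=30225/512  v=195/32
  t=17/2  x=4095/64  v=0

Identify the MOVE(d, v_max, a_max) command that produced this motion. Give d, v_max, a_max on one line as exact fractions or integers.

d=4095/64 v_max=195/16 a_max=15/4

final state: t=17/2, x=4095/64, v=0 → d = 4095/64
a_max = (195/32−0)/(13/8−0) = 15/4
max v = 195/16 over t∈[13/4,21/4] → v_max = 195/16
check: 195/16·(13/4+2) = 4095/64 ✓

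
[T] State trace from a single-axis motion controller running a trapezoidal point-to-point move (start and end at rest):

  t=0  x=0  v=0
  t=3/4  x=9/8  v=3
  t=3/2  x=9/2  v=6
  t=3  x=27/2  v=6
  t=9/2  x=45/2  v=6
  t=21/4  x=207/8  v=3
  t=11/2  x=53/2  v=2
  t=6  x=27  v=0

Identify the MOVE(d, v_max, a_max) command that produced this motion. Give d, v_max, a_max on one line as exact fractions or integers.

final state: t=6, x=27, v=0 → d = 27
a_max = (3−0)/(3/4−0) = 4
max v = 6 over t∈[3/2,9/2] → v_max = 6
check: 6·(3/2+3) = 27 ✓

d=27 v_max=6 a_max=4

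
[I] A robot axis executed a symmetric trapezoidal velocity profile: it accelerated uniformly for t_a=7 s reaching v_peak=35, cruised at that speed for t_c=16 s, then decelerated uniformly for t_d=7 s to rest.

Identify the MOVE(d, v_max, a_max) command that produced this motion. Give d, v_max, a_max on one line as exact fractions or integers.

d=805 v_max=35 a_max=5

a_max = 35/7 = 5
d_a = ½·35·7 = 245/2; d_c = 35·16 = 560
d = 2·245/2 + 560 = 805
t_c = 16 > 0 → v_max = v_peak = 35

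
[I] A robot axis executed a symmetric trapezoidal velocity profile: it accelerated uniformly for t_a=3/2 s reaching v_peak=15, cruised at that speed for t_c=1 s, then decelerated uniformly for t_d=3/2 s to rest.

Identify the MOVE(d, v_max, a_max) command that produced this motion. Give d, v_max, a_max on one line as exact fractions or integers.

d=75/2 v_max=15 a_max=10

a_max = 15/(3/2) = 10
d_a = ½·15·3/2 = 45/4; d_c = 15·1 = 15
d = 2·45/4 + 15 = 75/2
t_c = 1 > 0 → v_max = v_peak = 15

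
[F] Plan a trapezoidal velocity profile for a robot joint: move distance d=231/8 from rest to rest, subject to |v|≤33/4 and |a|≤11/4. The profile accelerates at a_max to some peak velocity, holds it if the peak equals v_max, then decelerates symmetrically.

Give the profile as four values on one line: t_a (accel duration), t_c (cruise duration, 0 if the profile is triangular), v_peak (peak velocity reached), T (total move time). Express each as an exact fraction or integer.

v_max²/a_max = (33/4)²/(11/4) = 99/4
231/8 ≥ 99/4 ⇒ cruise phase
t_a = (33/4)/(11/4) = 3; v_peak = 33/4
d_cruise = 231/8 − 99/4 = 33/8; t_c = (33/8)/(33/4) = 1/2
T = 2·3 + 1/2 = 13/2

t_a=3 t_c=1/2 v_peak=33/4 T=13/2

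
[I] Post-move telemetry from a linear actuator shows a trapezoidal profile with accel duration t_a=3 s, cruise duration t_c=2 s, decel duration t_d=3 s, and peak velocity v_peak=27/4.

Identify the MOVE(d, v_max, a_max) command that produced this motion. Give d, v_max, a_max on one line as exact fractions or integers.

d=135/4 v_max=27/4 a_max=9/4

a_max = (27/4)/3 = 9/4
d_a = ½·27/4·3 = 81/8; d_c = 27/4·2 = 27/2
d = 2·81/8 + 27/2 = 135/4
t_c = 2 > 0 → v_max = v_peak = 27/4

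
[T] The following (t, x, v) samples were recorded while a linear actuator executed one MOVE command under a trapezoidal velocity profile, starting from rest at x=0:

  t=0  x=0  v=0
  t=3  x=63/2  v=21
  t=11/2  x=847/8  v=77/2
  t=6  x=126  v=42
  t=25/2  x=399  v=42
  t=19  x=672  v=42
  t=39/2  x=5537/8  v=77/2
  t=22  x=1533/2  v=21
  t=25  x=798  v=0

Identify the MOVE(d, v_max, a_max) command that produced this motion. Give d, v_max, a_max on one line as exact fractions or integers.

d=798 v_max=42 a_max=7

final state: t=25, x=798, v=0 → d = 798
a_max = (21−0)/(3−0) = 7
max v = 42 over t∈[6,19] → v_max = 42
check: 42·(6+13) = 798 ✓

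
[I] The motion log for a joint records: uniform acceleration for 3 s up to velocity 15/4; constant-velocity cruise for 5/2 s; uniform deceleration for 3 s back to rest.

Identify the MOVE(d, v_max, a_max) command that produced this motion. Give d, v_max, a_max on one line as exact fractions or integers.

a_max = (15/4)/3 = 5/4
d_a = ½·15/4·3 = 45/8; d_c = 15/4·5/2 = 75/8
d = 2·45/8 + 75/8 = 165/8
t_c = 5/2 > 0 so v_max = 15/4

d=165/8 v_max=15/4 a_max=5/4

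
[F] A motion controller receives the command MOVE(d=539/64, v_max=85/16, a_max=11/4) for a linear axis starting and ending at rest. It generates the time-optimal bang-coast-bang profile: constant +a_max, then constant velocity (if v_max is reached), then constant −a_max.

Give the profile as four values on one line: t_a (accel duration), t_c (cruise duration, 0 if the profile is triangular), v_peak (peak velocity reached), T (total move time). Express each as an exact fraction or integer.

t_a=7/4 t_c=0 v_peak=77/16 T=7/2

(v_max)²/a_max = (85/16)²/(11/4) = 7225/704
539/64 < 7225/704 → triangular
v_peak = √(539/64·11/4) = √(5929/256) = 77/16
t_a = (77/16)/(11/4) = 7/4; t_c = 0
T = 2·7/4 = 7/2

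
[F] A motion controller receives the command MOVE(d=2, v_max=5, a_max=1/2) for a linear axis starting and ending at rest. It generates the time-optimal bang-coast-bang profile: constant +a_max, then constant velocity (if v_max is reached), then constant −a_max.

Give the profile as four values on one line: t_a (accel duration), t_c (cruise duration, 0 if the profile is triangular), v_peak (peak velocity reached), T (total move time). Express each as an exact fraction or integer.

vₘ²/aₘ = 5²/(1/2) = 50
2 < 50 so t_c = 0
v_peak = √(2·1/2) = √1 = 1
t_a = 1/(1/2) = 2; t_c = 0
T = 2·2 = 4

t_a=2 t_c=0 v_peak=1 T=4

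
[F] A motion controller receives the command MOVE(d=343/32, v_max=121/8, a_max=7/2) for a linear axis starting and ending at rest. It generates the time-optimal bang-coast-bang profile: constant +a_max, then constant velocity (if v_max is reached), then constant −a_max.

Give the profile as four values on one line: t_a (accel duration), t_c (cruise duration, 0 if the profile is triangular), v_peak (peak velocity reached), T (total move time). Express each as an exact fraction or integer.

t_a=7/4 t_c=0 v_peak=49/8 T=7/2

(v_max)²/a_max = (121/8)²/(7/2) = 14641/224
343/32 < 14641/224 ⇒ no cruise
v_peak = √(343/32·7/2) = √(2401/64) = 49/8
t_a = (49/8)/(7/2) = 7/4; t_c = 0
T = 2·7/4 = 7/2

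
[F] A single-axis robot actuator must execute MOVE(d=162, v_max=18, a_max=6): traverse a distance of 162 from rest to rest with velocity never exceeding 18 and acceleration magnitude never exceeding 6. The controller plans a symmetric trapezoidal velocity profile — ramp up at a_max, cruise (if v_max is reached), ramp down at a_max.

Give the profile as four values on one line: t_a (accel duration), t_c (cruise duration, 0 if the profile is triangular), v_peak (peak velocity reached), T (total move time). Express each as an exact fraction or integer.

vₘ²/aₘ = 18²/6 = 54
162 ≥ 54 so v_max reached
t_a = 18/6 = 3; v_peak = 18
d_cruise = 162 − 54 = 108; t_c = 108/18 = 6
T = 2·3 + 6 = 12

t_a=3 t_c=6 v_peak=18 T=12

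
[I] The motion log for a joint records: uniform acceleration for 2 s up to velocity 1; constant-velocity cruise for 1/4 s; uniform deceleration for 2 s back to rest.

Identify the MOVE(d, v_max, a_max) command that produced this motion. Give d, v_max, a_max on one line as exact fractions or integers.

a_max = 1/2
d_a = ½·1·2 = 1; d_c = 1·1/4 = 1/4
d = 2·1 + 1/4 = 9/4
t_c = 1/4 > 0 ⇒ limit active, v_max = 1

d=9/4 v_max=1 a_max=1/2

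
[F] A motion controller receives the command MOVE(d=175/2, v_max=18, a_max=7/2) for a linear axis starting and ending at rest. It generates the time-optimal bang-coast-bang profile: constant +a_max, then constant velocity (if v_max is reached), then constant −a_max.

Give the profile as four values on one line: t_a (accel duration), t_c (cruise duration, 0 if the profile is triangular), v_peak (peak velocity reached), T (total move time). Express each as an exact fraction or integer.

vₘ²/aₘ = 18²/(7/2) = 648/7
175/2 < 648/7 → triangular
v_peak = √(175/2·7/2) = √(1225/4) = 35/2
t_a = (35/2)/(7/2) = 5; t_c = 0
T = 2·5 = 10

t_a=5 t_c=0 v_peak=35/2 T=10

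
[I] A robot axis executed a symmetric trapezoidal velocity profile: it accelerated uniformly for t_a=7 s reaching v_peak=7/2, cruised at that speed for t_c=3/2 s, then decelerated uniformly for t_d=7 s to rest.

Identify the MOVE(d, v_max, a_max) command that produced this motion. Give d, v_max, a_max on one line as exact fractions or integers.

a_max = (7/2)/7 = 1/2
d_a = ½·7/2·7 = 49/4; d_c = 7/2·3/2 = 21/4
d = 2·49/4 + 21/4 = 119/4
t_c = 3/2 > 0 so v_max = 7/2

d=119/4 v_max=7/2 a_max=1/2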